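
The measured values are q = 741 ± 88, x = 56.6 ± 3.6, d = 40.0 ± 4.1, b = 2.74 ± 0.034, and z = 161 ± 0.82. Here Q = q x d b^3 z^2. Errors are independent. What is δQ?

For a monomial Q ∝ q, x, d, b^3, z^2, fractional errors add in quadrature:
  (1·δq/q)² = (1×0.119)² = 0.0141;  (1·δx/x)² = (1×0.0636)² = 0.00405;  (1·δd/d)² = (1×0.102)² = 0.0105;  (3·δb/b)² = (3×0.0124)² = 0.00139;  (2·δz/z)² = (2×0.00509)² = 0.000104
δQ/Q = √(0.0301) = 0.174
Q = 8.95e+11, so δQ = 0.174 × 8.95e+11 = 1.55e+11.

1.55e+11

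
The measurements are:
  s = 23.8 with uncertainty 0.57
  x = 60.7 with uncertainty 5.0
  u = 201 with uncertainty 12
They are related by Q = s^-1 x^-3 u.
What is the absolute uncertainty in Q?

For a monomial Q ∝ s^-1, x^-3, u, fractional errors add in quadrature:
  (-1·δs/s)² = (-1×0.0239)² = 0.000574;  (-3·δx/x)² = (-3×0.0824)² = 0.0611;  (1·δu/u)² = (1×0.0597)² = 0.00356
δQ/Q = √(0.0652) = 0.255
Q = 3.78e-05, so δQ = 0.255 × 3.78e-05 = 9.64e-06.

9.64e-06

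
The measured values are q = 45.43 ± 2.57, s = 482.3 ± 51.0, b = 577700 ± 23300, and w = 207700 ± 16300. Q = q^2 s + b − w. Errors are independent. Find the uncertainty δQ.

1.57e+05

Let p = q^2·s = 995400. δp/p = √((2·δq/q)² + (1·δs/s)²) = √(0.0128 + 0.0112) = 0.155, so δp = 1.54e+05.
Q = p + b − w: δQ = √(δp² + δb² + δw²) = √(2.38e+10 + 5.43e+08 + 2.66e+08) = 1.57e+05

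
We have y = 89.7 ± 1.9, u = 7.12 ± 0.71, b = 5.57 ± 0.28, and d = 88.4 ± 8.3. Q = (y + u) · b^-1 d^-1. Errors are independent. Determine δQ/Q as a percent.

Let w = y + u = 96.8. δw = √(δy² + δu²) = √(3.61 + 0.504) = 2.03, so δw/w = 0.0209.
Q is then a monomial in w, b, d:
δQ/Q = √((δw/w)² + (-1·δb/b)² + (-1·δd/d)²) = √(0.000439 + 0.00253 + 0.00882) = 0.109

10.9%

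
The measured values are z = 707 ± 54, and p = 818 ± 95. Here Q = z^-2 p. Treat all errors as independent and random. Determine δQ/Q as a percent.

Q is a product of powers, so relative uncertainties combine in quadrature:
  (-2·δz/z)² = (-2×0.0764)² = 0.0233;  (1·δp/p)² = (1×0.116)² = 0.0135
δQ/Q = √(0.0368) = 0.192

19.2%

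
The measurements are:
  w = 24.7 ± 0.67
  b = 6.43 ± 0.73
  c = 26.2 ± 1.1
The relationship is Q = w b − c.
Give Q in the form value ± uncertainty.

133 ± 18.6

Let p = w·b = 159. δp/p = √((1·δw/w)² + (1·δb/b)²) = √(0.000736 + 0.0129) = 0.117, so δp = 18.5.
Q = p − c: δQ = √(δp² + δc²) = √(344 + 1.21) = 18.6
Q = 133.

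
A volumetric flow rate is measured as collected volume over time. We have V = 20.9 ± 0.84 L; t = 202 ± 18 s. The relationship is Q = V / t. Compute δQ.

Each factor contributes (exponent × relative error)² to (δQ/Q)²:
  (1·δV/V)² = (1×0.0402)² = 0.00162;  (-1·δt/t)² = (-1×0.0891)² = 0.00794
δQ/Q = √(0.00956) = 0.0978
Q = 0.103 L/s, so δQ = 0.0978 × 0.103 = 0.0101 L/s.

0.0101 L/s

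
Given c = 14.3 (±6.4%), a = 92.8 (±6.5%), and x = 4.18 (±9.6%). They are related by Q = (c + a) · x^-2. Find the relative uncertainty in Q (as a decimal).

Let u = c + a = 107. δu = √(δc² + δa²) = √(0.838 + 36.4) = 6.10, so δu/u = 0.0570.
Q is then a monomial in u, x:
δQ/Q = √((δu/u)² + (-2·δx/x)²) = √(0.00325 + 0.0369) = 0.200

0.200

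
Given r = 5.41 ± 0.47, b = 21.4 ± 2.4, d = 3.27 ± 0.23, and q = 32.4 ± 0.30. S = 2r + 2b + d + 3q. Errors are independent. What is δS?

Absolute uncertainties add in quadrature for a linear combination:
  (2·δr)² = 0.884;  (2·δb)² = 23.0;  (δd)² = 0.0529;  (3·δq)² = 0.810
δS = √(24.8) = 4.98

4.98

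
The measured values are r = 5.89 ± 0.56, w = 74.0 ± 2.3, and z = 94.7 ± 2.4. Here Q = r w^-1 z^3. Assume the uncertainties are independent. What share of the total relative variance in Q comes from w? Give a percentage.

(δQ/Q)² = (1·δr/r)² + (-1·δw/w)² + (3·δz/z)²
  r term: (1×0.0951)² = 0.00904
  w term: (-1×0.0311)² = 0.000966
  z term: (3×0.0253)² = 0.00578
Total = 0.0158. Share from w = 0.000966/0.0158 = 0.0612.

6.12%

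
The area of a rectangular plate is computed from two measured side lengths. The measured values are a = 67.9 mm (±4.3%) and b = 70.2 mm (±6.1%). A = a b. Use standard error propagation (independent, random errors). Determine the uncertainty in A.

356 mm^2

A is a product of powers, so relative uncertainties combine in quadrature:
  (1·δa/a)² = (1×0.0430)² = 0.00185;  (1·δb/b)² = (1×0.0610)² = 0.00372
δA/A = √(0.00557) = 0.0746
A = 4770 mm^2, so δA = 0.0746 × 4770 = 356 mm^2.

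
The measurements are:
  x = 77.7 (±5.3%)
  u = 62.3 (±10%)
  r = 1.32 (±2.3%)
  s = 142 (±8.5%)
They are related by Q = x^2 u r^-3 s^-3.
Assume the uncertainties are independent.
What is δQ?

0.0172

Since Q is a product/quotient, work with relative uncertainties:
  (2·δx/x)² = (2×0.0530)² = 0.0112;  (1·δu/u)² = (1×0.100)² = 0.0100;  (-3·δr/r)² = (-3×0.0230)² = 0.00476;  (-3·δs/s)² = (-3×0.0850)² = 0.0650
δQ/Q = √(0.0910) = 0.302
Q = 0.0571, so δQ = 0.302 × 0.0571 = 0.0172.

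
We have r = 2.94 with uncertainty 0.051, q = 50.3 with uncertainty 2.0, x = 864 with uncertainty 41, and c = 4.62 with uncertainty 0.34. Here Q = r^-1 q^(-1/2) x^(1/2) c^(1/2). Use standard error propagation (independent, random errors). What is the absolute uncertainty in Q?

Products/powers → add relative errors in quadrature, weighted by exponent:
  (-1·δr/r)² = (-1×0.0173)² = 0.000301;  (−½·δq/q)² = (-0.5×0.0398)² = 0.000395;  (½·δx/x)² = (0.5×0.0475)² = 0.000563;  (½·δc/c)² = (0.5×0.0736)² = 0.00135
δQ/Q = √(0.00261) = 0.0511
Q = 3.03, so δQ = 0.0511 × 3.03 = 0.155.

0.155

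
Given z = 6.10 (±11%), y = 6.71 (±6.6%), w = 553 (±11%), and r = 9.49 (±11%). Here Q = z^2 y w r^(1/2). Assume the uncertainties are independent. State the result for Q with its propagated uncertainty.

Since Q is a product/quotient, work with relative uncertainties:
  (2·δz/z)² = (2×0.110)² = 0.0484;  (1·δy/y)² = (1×0.0660)² = 0.00436;  (1·δw/w)² = (1×0.110)² = 0.0121;  (½·δr/r)² = (0.5×0.110)² = 0.00302
δQ/Q = √(0.0679) = 0.261
Q = 4.25e+05, so δQ = 0.261 × 4.25e+05 = 1.11e+05.

(4.25 ± 1.11) × 10^5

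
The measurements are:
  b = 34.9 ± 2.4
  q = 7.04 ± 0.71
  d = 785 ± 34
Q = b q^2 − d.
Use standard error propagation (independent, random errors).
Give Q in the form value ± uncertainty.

Let p = b·q^2 = 1730. δp/p = √((1·δb/b)² + (2·δq/q)²) = √(0.00473 + 0.0407) = 0.213, so δp = 369.
Q = p − d: δQ = √(δp² + δd²) = √(1.36e+05 + 1160) = 370
Q = 945.

945 ± 370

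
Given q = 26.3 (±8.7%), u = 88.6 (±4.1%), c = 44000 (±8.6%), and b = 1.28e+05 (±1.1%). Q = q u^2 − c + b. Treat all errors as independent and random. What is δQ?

25000

Let p = q·u^2 = 2.06e+05. δp/p = √((1·δq/q)² + (2·δu/u)²) = √(0.00757 + 0.00672) = 0.120, so δp = 24700.
Q = p − c + b: δQ = √(δp² + δc² + δb²) = √(6.09e+08 + 1.43e+07 + 1.98e+06) = 25000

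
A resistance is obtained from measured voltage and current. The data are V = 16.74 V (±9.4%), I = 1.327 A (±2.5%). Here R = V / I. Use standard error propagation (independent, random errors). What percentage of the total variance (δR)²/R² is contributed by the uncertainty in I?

(δR/R)² = (1·δV/V)² + (-1·δI/I)²
  V term: (1×0.0940)² = 0.00884
  I term: (-1×0.0250)² = 0.000625
Total = 0.00946. Share from I = 0.000625/0.00946 = 0.0661.

6.61%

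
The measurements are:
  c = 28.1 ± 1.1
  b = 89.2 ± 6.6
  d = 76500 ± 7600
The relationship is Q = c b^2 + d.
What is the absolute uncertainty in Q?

35100

Let p = c·b^2 = 2.24e+05. δp/p = √((1·δc/c)² + (2·δb/b)²) = √(0.00153 + 0.0219) = 0.153, so δp = 34200.
Q = p + d: δQ = √(δp² + δd²) = √(1.17e+09 + 5.78e+07) = 35100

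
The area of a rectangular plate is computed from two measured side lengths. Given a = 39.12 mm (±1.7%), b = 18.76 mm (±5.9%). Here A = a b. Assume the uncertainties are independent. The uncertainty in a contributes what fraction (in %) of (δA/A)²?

7.67%

(δA/A)² = (1·δa/a)² + (1·δb/b)²
  a term: (1×0.0170)² = 0.000289
  b term: (1×0.0590)² = 0.00348
Total = 0.00377. Share from a = 0.000289/0.00377 = 0.0767.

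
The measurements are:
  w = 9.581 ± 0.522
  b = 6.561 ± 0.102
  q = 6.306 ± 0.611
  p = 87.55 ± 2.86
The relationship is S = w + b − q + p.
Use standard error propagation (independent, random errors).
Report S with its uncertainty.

For a sum/difference, combine absolute errors in quadrature:
  (δw)² = 0.272;  (δb)² = 0.0104;  (δq)² = 0.373;  (δp)² = 8.18
δS = √(8.84) = 2.97
S = 97.39.

97.39 ± 2.97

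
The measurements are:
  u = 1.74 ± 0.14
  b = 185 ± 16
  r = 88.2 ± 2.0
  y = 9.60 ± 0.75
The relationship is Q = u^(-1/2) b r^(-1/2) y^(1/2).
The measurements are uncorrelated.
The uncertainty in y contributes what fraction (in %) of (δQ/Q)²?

(δQ/Q)² = (−½·δu/u)² + (1·δb/b)² + (−½·δr/r)² + (½·δy/y)²
  u term: (-0.5×0.0805)² = 0.00162
  b term: (1×0.0865)² = 0.00748
  r term: (-0.5×0.0227)² = 0.000129
  y term: (0.5×0.0781)² = 0.00153
Total = 0.0108. Share from y = 0.00153/0.0108 = 0.142.

14.2%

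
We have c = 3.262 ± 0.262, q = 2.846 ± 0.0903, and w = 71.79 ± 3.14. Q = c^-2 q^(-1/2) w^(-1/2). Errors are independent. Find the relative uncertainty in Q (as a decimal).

Relative error in a monomial: (δQ/Q)² = Σ (nᵢ · δxᵢ/xᵢ)².
  (-2·δc/c)² = (-2×0.0803)² = 0.0258;  (−½·δq/q)² = (-0.5×0.0317)² = 0.000252;  (−½·δw/w)² = (-0.5×0.0437)² = 0.000478
δQ/Q = √(0.0265) = 0.163

0.163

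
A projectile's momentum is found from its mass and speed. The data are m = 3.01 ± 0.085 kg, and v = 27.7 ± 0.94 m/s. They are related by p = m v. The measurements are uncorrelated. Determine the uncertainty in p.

Since p is a product/quotient, work with relative uncertainties:
  (1·δm/m)² = (1×0.0282)² = 0.000797;  (1·δv/v)² = (1×0.0339)² = 0.00115
δp/p = √(0.00195) = 0.0441
p = 83.4 kg·m/s, so δp = 0.0441 × 83.4 = 3.68 kg·m/s.

3.68 kg·m/s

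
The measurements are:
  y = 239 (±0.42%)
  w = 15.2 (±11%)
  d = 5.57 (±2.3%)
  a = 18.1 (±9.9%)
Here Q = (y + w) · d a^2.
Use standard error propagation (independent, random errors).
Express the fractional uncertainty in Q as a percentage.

Let u = y + w = 254. δu = √(δy² + δw²) = √(1.01 + 2.80) = 1.95, so δu/u = 0.00767.
Q is then a monomial in u, d, a:
δQ/Q = √((δu/u)² + (1·δd/d)² + (2·δa/a)²) = √(5.89e-05 + 0.000529 + 0.0392) = 0.199

19.9%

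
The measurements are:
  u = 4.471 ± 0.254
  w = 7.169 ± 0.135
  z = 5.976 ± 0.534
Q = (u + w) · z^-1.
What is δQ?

0.181

Let h = u + w = 11.64. δh = √(δu² + δw²) = √(0.0645 + 0.0182) = 0.288, so δh/h = 0.0247.
Q is then a monomial in h, z:
δQ/Q = √((δh/h)² + (-1·δz/z)²) = √(0.000611 + 0.00798) = 0.0927
Q = 1.948, so δQ = 0.0927 × 1.948 = 0.181.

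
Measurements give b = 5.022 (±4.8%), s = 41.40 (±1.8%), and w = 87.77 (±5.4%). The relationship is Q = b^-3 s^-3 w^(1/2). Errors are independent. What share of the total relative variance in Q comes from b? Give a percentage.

85.0%

(δQ/Q)² = (-3·δb/b)² + (-3·δs/s)² + (½·δw/w)²
  b term: (-3×0.0480)² = 0.0207
  s term: (-3×0.0180)² = 0.00292
  w term: (0.5×0.0540)² = 0.000729
Total = 0.0244. Share from b = 0.0207/0.0244 = 0.850.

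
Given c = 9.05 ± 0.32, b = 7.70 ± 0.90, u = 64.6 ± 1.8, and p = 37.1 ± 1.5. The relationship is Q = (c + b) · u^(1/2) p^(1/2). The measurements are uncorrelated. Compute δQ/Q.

0.0621

Let w = c + b = 16.8. δw = √(δc² + δb²) = √(0.102 + 0.810) = 0.955, so δw/w = 0.0570.
Q is then a monomial in w, u, p:
δQ/Q = √((δw/w)² + (½·δu/u)² + (½·δp/p)²) = √(0.00325 + 0.000194 + 0.000409) = 0.0621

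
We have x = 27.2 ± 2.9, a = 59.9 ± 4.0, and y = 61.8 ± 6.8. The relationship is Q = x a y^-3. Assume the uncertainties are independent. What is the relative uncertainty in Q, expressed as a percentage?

35.3%

Q is a product of powers, so relative uncertainties combine in quadrature:
  (1·δx/x)² = (1×0.107)² = 0.0114;  (1·δa/a)² = (1×0.0668)² = 0.00446;  (-3·δy/y)² = (-3×0.110)² = 0.109
δQ/Q = √(0.125) = 0.353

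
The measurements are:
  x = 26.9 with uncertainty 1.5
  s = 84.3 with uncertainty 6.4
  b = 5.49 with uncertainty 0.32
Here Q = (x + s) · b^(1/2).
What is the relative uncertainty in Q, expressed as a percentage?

Let u = x + s = 111. δu = √(δx² + δs²) = √(2.25 + 41.0) = 6.57, so δu/u = 0.0591.
Q is then a monomial in u, b:
δQ/Q = √((δu/u)² + (½·δb/b)²) = √(0.00349 + 0.000849) = 0.0659

6.59%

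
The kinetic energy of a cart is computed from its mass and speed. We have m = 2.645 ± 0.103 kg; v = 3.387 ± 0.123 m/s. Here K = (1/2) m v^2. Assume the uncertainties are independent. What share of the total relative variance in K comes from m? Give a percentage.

22.3%

(δK/K)² = (1·δm/m)² + (2·δv/v)²
  m term: (1×0.0389)² = 0.00152
  v term: (2×0.0363)² = 0.00528
Total = 0.00679. Share from m = 0.00152/0.00679 = 0.223.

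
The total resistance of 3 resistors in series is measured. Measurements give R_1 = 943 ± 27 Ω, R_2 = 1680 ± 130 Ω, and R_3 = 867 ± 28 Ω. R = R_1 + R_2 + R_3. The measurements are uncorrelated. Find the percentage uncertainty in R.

R is a linear combination, so absolute uncertainties add in quadrature:
  (δR_1)² = 729;  (δR_2)² = 16900;  (δR_3)² = 784
δR = √(18400) = 136 Ω
R = 3490 Ω, so δR/R = 136/3490 = 0.0389.

3.89%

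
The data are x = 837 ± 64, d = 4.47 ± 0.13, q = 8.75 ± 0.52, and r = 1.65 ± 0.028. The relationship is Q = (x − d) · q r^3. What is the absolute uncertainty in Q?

Let u = x − d = 833. δu = √(δx² + δd²) = √(4100 + 0.0169) = 64.0, so δu/u = 0.0769.
Q is then a monomial in u, q, r:
δQ/Q = √((δu/u)² + (1·δq/q)² + (3·δr/r)²) = √(0.00591 + 0.00353 + 0.00259) = 0.110
Q = 32700, so δQ = 0.110 × 32700 = 3590.

3590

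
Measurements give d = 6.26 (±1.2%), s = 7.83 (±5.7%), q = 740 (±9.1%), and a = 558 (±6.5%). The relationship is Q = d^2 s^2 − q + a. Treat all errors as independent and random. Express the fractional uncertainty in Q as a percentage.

13.1%

Let p = d^2·s^2 = 2400. δp/p = √((2·δd/d)² + (2·δs/s)²) = √(0.000576 + 0.0130) = 0.116, so δp = 280.
Q = p − q + a: δQ = √(δp² + δq² + δa²) = √(78300 + 4530 + 1320) = 290
Q = 2220, so δQ/Q = 290/2220 = 0.131.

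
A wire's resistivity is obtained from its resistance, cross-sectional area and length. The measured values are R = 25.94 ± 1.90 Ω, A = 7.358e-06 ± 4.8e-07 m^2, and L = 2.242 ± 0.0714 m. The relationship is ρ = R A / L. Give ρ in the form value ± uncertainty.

(8.513 ± 0.878) × 10^-5 Ω·m

For a monomial ρ ∝ R, A, L^-1, fractional errors add in quadrature:
  (1·δR/R)² = (1×0.0732)² = 0.00536;  (1·δA/A)² = (1×0.0652)² = 0.00426;  (-1·δL/L)² = (-1×0.0318)² = 0.00101
δρ/ρ = √(0.0106) = 0.103
ρ = 8.513e-05 Ω·m, so δρ = 0.103 × 8.513e-05 = 8.78e-06 Ω·m.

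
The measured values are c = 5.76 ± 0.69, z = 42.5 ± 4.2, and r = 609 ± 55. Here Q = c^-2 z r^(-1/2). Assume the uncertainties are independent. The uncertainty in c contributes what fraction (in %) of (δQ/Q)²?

82.9%

(δQ/Q)² = (-2·δc/c)² + (1·δz/z)² + (−½·δr/r)²
  c term: (-2×0.120)² = 0.0574
  z term: (1×0.0988)² = 0.00977
  r term: (-0.5×0.0903)² = 0.00204
Total = 0.0692. Share from c = 0.0574/0.0692 = 0.829.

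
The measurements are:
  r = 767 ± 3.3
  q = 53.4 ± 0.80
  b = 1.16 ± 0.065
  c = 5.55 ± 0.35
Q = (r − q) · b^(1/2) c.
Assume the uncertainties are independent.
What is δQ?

295

Let u = r − q = 714. δu = √(δr² + δq²) = √(10.9 + 0.640) = 3.40, so δu/u = 0.00476.
Q is then a monomial in u, b, c:
δQ/Q = √((δu/u)² + (½·δb/b)² + (1·δc/c)²) = √(2.26e-05 + 0.000785 + 0.00398) = 0.0692
Q = 4270, so δQ = 0.0692 × 4270 = 295.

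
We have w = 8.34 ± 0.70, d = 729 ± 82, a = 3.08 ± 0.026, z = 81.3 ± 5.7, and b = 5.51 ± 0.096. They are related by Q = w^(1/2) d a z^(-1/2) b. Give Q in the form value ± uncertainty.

Q is a product of powers, so relative uncertainties combine in quadrature:
  (½·δw/w)² = (0.5×0.0839)² = 0.00176;  (1·δd/d)² = (1×0.112)² = 0.0127;  (1·δa/a)² = (1×0.00844)² = 7.13e-05;  (−½·δz/z)² = (-0.5×0.0701)² = 0.00123;  (1·δb/b)² = (1×0.0174)² = 0.000304
δQ/Q = √(0.0160) = 0.127
Q = 3960, so δQ = 0.127 × 3960 = 501.

3960 ± 501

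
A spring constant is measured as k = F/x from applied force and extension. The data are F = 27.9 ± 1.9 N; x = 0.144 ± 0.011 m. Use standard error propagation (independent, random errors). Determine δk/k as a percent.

For a monomial k ∝ F, x^-1, fractional errors add in quadrature:
  (1·δF/F)² = (1×0.0681)² = 0.00464;  (-1·δx/x)² = (-1×0.0764)² = 0.00584
δk/k = √(0.0105) = 0.102

10.2%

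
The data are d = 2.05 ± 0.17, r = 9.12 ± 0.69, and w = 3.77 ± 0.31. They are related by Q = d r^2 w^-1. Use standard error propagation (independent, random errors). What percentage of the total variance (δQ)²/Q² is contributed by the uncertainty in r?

62.7%

(δQ/Q)² = (1·δd/d)² + (2·δr/r)² + (-1·δw/w)²
  d term: (1×0.0829)² = 0.00688
  r term: (2×0.0757)² = 0.0229
  w term: (-1×0.0822)² = 0.00676
Total = 0.0365. Share from r = 0.0229/0.0365 = 0.627.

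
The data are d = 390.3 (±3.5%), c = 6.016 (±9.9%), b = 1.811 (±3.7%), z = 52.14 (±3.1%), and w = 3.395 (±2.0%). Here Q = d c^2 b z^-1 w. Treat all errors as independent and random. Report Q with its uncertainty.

1666 ± 346

Relative error in a monomial: (δQ/Q)² = Σ (nᵢ · δxᵢ/xᵢ)².
  (1·δd/d)² = (1×0.0350)² = 0.00123;  (2·δc/c)² = (2×0.0990)² = 0.0392;  (1·δb/b)² = (1×0.0370)² = 0.00137;  (-1·δz/z)² = (-1×0.0310)² = 0.000961;  (1·δw/w)² = (1×0.0200)² = 0.000400
δQ/Q = √(0.0432) = 0.208
Q = 1666, so δQ = 0.208 × 1666 = 346.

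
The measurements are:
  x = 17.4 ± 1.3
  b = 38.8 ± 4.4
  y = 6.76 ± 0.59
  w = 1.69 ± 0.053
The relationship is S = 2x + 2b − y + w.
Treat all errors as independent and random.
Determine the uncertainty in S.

For a sum/difference, combine absolute errors in quadrature:
  (2·δx)² = 6.76;  (2·δb)² = 77.4;  (δy)² = 0.348;  (δw)² = 0.00281
δS = √(84.6) = 9.20

9.20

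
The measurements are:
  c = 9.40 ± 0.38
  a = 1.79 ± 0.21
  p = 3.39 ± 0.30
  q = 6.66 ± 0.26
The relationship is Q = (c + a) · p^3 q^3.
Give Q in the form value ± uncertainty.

Let u = c + a = 11.2. δu = √(δc² + δa²) = √(0.144 + 0.0441) = 0.434, so δu/u = 0.0388.
Q is then a monomial in u, p, q:
δQ/Q = √((δu/u)² + (3·δp/p)² + (3·δq/q)²) = √(0.00151 + 0.0705 + 0.0137) = 0.293
Q = 1.29e+05, so δQ = 0.293 × 1.29e+05 = 37700.

(1.29 ± 0.377) × 10^5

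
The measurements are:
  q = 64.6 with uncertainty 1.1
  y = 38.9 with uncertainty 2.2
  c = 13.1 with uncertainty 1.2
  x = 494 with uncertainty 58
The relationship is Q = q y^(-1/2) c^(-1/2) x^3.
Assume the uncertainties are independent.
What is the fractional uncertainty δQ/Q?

0.357

Products/powers → add relative errors in quadrature, weighted by exponent:
  (1·δq/q)² = (1×0.0170)² = 0.000290;  (−½·δy/y)² = (-0.5×0.0566)² = 0.000800;  (−½·δc/c)² = (-0.5×0.0916)² = 0.00210;  (3·δx/x)² = (3×0.117)² = 0.124
δQ/Q = √(0.127) = 0.357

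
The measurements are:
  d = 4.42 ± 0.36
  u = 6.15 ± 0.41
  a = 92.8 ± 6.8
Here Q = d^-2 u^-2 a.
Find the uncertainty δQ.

Relative error in a monomial: (δQ/Q)² = Σ (nᵢ · δxᵢ/xᵢ)².
  (-2·δd/d)² = (-2×0.0814)² = 0.0265;  (-2·δu/u)² = (-2×0.0667)² = 0.0178;  (1·δa/a)² = (1×0.0733)² = 0.00537
δQ/Q = √(0.0497) = 0.223
Q = 0.126, so δQ = 0.223 × 0.126 = 0.0280.

0.0280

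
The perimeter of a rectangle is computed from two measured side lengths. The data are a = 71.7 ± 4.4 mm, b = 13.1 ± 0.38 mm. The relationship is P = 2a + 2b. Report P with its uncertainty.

For a sum/difference, combine absolute errors in quadrature:
  (2·δa)² = 77.4;  (2·δb)² = 0.578
δP = √(78.0) = 8.83 mm
P = 170 mm.

170 ± 8.83 mm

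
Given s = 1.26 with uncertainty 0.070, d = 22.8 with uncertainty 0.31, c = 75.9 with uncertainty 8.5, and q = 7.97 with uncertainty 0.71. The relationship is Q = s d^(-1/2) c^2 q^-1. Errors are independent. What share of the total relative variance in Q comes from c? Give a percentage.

81.9%

(δQ/Q)² = (1·δs/s)² + (−½·δd/d)² + (2·δc/c)² + (-1·δq/q)²
  s term: (1×0.0556)² = 0.00309
  d term: (-0.5×0.0136)² = 4.62e-05
  c term: (2×0.112)² = 0.0502
  q term: (-1×0.0891)² = 0.00794
Total = 0.0612. Share from c = 0.0502/0.0612 = 0.819.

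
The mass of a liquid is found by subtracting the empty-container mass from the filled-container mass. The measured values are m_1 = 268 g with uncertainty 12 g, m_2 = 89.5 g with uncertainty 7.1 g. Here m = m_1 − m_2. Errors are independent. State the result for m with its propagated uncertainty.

178 ± 13.9 g

Each term contributes (cᵢ δxᵢ)² to (δm)²:
  (δm_1)² = 144;  (δm_2)² = 50.4
δm = √(194) = 13.9 g
m = 178 g.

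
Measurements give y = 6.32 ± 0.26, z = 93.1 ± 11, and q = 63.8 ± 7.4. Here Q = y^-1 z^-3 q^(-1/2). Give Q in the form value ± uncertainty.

(2.45 ± 0.887) × 10^-8

Each factor contributes (exponent × relative error)² to (δQ/Q)²:
  (-1·δy/y)² = (-1×0.0411)² = 0.00169;  (-3·δz/z)² = (-3×0.118)² = 0.126;  (−½·δq/q)² = (-0.5×0.116)² = 0.00336
δQ/Q = √(0.131) = 0.362
Q = 2.45e-08, so δQ = 0.362 × 2.45e-08 = 8.87e-09.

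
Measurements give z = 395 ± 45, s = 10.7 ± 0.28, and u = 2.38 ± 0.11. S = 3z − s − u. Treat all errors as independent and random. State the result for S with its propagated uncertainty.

For a sum/difference, combine absolute errors in quadrature:
  (3·δz)² = 18200;  (δs)² = 0.0784;  (δu)² = 0.0121
δS = √(18200) = 135
S = 1170.

1170 ± 135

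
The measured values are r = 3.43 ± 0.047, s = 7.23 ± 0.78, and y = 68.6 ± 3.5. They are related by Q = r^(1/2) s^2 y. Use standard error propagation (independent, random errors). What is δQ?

1470

Relative error in a monomial: (δQ/Q)² = Σ (nᵢ · δxᵢ/xᵢ)².
  (½·δr/r)² = (0.5×0.0137)² = 4.69e-05;  (2·δs/s)² = (2×0.108)² = 0.0466;  (1·δy/y)² = (1×0.0510)² = 0.00260
δQ/Q = √(0.0492) = 0.222
Q = 6640, so δQ = 0.222 × 6640 = 1470.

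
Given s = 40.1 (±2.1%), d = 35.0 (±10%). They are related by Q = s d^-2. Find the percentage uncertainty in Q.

20.1%

Products/powers → add relative errors in quadrature, weighted by exponent:
  (1·δs/s)² = (1×0.0210)² = 0.000441;  (-2·δd/d)² = (-2×0.100)² = 0.0400
δQ/Q = √(0.0404) = 0.201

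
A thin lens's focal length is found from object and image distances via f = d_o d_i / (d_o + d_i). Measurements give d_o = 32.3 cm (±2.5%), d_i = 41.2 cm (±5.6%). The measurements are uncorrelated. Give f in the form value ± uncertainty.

∂f/∂d_o = (d_i/(d_o+d_i))² = 0.314;  ∂f/∂d_i = (d_o/(d_o+d_i))² = 0.193
δf = √((∂f/∂d_o · δd_o)² + (∂f/∂d_i · δd_i)²) = √(0.0644 + 0.199) = 0.513 cm
f = 18.1 cm.

18.1 ± 0.513 cm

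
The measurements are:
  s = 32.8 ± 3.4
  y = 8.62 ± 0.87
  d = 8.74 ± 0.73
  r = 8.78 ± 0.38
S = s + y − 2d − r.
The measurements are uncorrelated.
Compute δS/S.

0.252

S is a linear combination, so absolute uncertainties add in quadrature:
  (δs)² = 11.6;  (δy)² = 0.757;  (2·δd)² = 2.13;  (δr)² = 0.144
δS = √(14.6) = 3.82
S = 15.2, so δS/S = 3.82/15.2 = 0.252.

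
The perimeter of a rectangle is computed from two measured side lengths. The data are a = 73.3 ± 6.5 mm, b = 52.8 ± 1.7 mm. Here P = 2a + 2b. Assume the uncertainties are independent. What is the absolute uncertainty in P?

13.4 mm

P is a linear combination, so absolute uncertainties add in quadrature:
  (2·δa)² = 169;  (2·δb)² = 11.6
δP = √(181) = 13.4 mm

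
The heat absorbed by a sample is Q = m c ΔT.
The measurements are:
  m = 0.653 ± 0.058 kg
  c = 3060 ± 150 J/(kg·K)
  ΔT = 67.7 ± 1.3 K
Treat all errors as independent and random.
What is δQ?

For a monomial Q ∝ m, c, ΔT, fractional errors add in quadrature:
  (1·δm/m)² = (1×0.0888)² = 0.00789;  (1·δc/c)² = (1×0.0490)² = 0.00240;  (1·δΔT/ΔT)² = (1×0.0192)² = 0.000369
δQ/Q = √(0.0107) = 0.103
Q = 1.35e+05 J, so δQ = 0.103 × 1.35e+05 = 14000 J.

14000 J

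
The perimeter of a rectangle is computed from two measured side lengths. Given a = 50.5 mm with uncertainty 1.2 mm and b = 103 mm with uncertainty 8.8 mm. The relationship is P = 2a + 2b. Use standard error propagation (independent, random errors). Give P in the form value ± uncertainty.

307 ± 17.8 mm

Absolute uncertainties add in quadrature for a linear combination:
  (2·δa)² = 5.76;  (2·δb)² = 310
δP = √(316) = 17.8 mm
P = 307 mm.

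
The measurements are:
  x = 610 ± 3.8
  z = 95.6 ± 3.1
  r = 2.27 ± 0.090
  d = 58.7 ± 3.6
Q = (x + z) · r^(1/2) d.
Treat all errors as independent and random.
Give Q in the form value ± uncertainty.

62400 ± 4050

Let u = x + z = 706. δu = √(δx² + δz²) = √(14.4 + 9.61) = 4.90, so δu/u = 0.00695.
Q is then a monomial in u, r, d:
δQ/Q = √((δu/u)² + (½·δr/r)² + (1·δd/d)²) = √(4.83e-05 + 0.000393 + 0.00376) = 0.0648
Q = 62400, so δQ = 0.0648 × 62400 = 4050.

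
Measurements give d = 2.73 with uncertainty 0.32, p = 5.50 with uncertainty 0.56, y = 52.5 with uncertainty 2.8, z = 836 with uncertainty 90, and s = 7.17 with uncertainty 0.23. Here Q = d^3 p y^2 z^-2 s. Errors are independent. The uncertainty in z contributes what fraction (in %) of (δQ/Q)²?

(δQ/Q)² = (3·δd/d)² + (1·δp/p)² + (2·δy/y)² + (-2·δz/z)² + (1·δs/s)²
  d term: (3×0.117)² = 0.124
  p term: (1×0.102)² = 0.0104
  y term: (2×0.0533)² = 0.0114
  z term: (-2×0.108)² = 0.0464
  s term: (1×0.0321)² = 0.00103
Total = 0.193. Share from z = 0.0464/0.193 = 0.240.

24.0%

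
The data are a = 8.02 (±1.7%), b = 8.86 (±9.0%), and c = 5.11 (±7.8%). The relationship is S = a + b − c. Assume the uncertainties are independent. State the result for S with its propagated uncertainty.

For a sum/difference, combine absolute errors in quadrature:
  (δa)² = 0.0186;  (δb)² = 0.636;  (δc)² = 0.159
δS = √(0.813) = 0.902
S = 11.8.

11.8 ± 0.902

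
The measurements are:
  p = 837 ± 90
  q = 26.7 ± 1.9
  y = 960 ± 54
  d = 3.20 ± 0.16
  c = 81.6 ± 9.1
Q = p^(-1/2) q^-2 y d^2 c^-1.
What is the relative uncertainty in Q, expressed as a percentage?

22.1%

Each factor contributes (exponent × relative error)² to (δQ/Q)²:
  (−½·δp/p)² = (-0.5×0.108)² = 0.00289;  (-2·δq/q)² = (-2×0.0712)² = 0.0203;  (1·δy/y)² = (1×0.0563)² = 0.00316;  (2·δd/d)² = (2×0.0500)² = 0.0100;  (-1·δc/c)² = (-1×0.112)² = 0.0124
δQ/Q = √(0.0487) = 0.221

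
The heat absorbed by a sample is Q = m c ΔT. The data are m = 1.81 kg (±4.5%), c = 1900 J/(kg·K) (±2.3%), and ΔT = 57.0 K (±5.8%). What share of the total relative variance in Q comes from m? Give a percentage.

(δQ/Q)² = (1·δm/m)² + (1·δc/c)² + (1·δΔT/ΔT)²
  m term: (1×0.0450)² = 0.00202
  c term: (1×0.0230)² = 0.000529
  ΔT term: (1×0.0580)² = 0.00336
Total = 0.00592. Share from m = 0.00202/0.00592 = 0.342.

34.2%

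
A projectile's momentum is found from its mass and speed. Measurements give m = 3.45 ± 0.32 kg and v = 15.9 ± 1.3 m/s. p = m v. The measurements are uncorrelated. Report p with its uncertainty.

54.9 ± 6.78 kg·m/s

p is a product of powers, so relative uncertainties combine in quadrature:
  (1·δm/m)² = (1×0.0928)² = 0.00860;  (1·δv/v)² = (1×0.0818)² = 0.00668
δp/p = √(0.0153) = 0.124
p = 54.9 kg·m/s, so δp = 0.124 × 54.9 = 6.78 kg·m/s.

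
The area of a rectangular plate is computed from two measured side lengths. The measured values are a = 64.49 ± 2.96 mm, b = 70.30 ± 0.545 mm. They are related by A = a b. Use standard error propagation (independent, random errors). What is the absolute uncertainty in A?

Since A is a product/quotient, work with relative uncertainties:
  (1·δa/a)² = (1×0.0459)² = 0.00211;  (1·δb/b)² = (1×0.00775)² = 6.01e-05
δA/A = √(0.00217) = 0.0465
A = 4534 mm^2, so δA = 0.0465 × 4534 = 211 mm^2.

211 mm^2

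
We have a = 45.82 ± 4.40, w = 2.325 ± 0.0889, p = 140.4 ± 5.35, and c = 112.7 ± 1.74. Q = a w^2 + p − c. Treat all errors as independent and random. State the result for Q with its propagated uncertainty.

Let h = a·w^2 = 247.7. δh/h = √((1·δa/a)² + (2·δw/w)²) = √(0.00922 + 0.00585) = 0.123, so δh = 30.4.
Q = h + p − c: δQ = √(δh² + δp² + δc²) = √(924 + 28.6 + 3.03) = 30.9
Q = 275.4.

275.4 ± 30.9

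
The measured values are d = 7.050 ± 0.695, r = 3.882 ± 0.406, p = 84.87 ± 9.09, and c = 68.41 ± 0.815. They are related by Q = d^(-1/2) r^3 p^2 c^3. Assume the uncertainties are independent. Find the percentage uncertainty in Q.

38.5%

Each factor contributes (exponent × relative error)² to (δQ/Q)²:
  (−½·δd/d)² = (-0.5×0.0986)² = 0.00243;  (3·δr/r)² = (3×0.105)² = 0.0984;  (2·δp/p)² = (2×0.107)² = 0.0459;  (3·δc/c)² = (3×0.0119)² = 0.00128
δQ/Q = √(0.148) = 0.385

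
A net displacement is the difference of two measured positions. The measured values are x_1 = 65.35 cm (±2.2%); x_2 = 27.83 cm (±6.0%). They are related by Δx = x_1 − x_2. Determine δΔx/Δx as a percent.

Sums and differences: (δΔx)² = Σ (cᵢ δxᵢ)².
  (δx_1)² = 2.07;  (δx_2)² = 2.79
δΔx = √(4.86) = 2.20 cm
Δx = 37.52 cm, so δΔx/Δx = 2.20/37.52 = 0.0587.

5.87%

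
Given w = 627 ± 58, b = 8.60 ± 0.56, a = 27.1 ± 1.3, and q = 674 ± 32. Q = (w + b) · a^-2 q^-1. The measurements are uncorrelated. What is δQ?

Let u = w + b = 636. δu = √(δw² + δb²) = √(3360 + 0.314) = 58.0, so δu/u = 0.0913.
Q is then a monomial in u, a, q:
δQ/Q = √((δu/u)² + (-2·δa/a)² + (-1·δq/q)²) = √(0.00833 + 0.00920 + 0.00225) = 0.141
Q = 0.00128, so δQ = 0.141 × 0.00128 = 0.000181.

0.000181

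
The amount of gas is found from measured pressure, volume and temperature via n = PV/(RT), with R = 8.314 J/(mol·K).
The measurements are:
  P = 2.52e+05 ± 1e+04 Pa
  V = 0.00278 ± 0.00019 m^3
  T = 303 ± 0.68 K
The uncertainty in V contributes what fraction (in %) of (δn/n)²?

(δn/n)² = (1·δP/P)² + (1·δV/V)² + (-1·δT/T)²
  P term: (1×0.0397)² = 0.00157
  V term: (1×0.0683)² = 0.00467
  T term: (-1×0.00224)² = 5.04e-06
Total = 0.00625. Share from V = 0.00467/0.00625 = 0.747.

74.7%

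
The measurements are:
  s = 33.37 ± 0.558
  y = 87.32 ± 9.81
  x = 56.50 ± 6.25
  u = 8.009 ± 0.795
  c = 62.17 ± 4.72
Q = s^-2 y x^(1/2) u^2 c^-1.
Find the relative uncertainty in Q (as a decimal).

Each factor contributes (exponent × relative error)² to (δQ/Q)²:
  (-2·δs/s)² = (-2×0.0167)² = 0.00112;  (1·δy/y)² = (1×0.112)² = 0.0126;  (½·δx/x)² = (0.5×0.111)² = 0.00306;  (2·δu/u)² = (2×0.0993)² = 0.0394;  (-1·δc/c)² = (-1×0.0759)² = 0.00576
δQ/Q = √(0.0620) = 0.249

0.249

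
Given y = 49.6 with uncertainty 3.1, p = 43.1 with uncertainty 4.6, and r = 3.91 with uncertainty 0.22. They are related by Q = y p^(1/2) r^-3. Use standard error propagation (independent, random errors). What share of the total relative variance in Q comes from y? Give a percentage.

(δQ/Q)² = (1·δy/y)² + (½·δp/p)² + (-3·δr/r)²
  y term: (1×0.0625)² = 0.00391
  p term: (0.5×0.107)² = 0.00285
  r term: (-3×0.0563)² = 0.0285
Total = 0.0352. Share from y = 0.00391/0.0352 = 0.111.

11.1%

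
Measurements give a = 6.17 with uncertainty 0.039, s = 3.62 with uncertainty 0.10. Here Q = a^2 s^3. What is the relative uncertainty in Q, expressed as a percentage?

8.38%

Products/powers → add relative errors in quadrature, weighted by exponent:
  (2·δa/a)² = (2×0.00632)² = 0.000160;  (3·δs/s)² = (3×0.0276)² = 0.00687
δQ/Q = √(0.00703) = 0.0838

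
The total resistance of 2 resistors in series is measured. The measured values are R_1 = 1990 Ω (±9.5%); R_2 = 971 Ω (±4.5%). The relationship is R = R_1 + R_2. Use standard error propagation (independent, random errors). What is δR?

194 Ω

Each term contributes (cᵢ δxᵢ)² to (δR)²:
  (δR_1)² = 35700;  (δR_2)² = 1910
δR = √(37600) = 194 Ω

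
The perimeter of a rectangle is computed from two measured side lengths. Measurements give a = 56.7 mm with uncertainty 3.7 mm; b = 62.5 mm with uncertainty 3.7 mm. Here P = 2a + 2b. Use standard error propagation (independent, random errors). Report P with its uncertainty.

238 ± 10.5 mm

Sums and differences: (δP)² = Σ (cᵢ δxᵢ)².
  (2·δa)² = 54.8;  (2·δb)² = 54.8
δP = √(110) = 10.5 mm
P = 238 mm.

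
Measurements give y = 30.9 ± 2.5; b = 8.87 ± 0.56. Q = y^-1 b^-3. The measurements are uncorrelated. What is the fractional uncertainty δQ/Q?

For a monomial Q ∝ y^-1, b^-3, fractional errors add in quadrature:
  (-1·δy/y)² = (-1×0.0809)² = 0.00655;  (-3·δb/b)² = (-3×0.0631)² = 0.0359
δQ/Q = √(0.0424) = 0.206

0.206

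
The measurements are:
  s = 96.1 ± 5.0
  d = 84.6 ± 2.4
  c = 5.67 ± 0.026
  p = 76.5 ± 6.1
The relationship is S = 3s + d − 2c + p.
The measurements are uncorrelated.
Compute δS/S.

Sums and differences: (δS)² = Σ (cᵢ δxᵢ)².
  (3·δs)² = 225;  (δd)² = 5.76;  (2·δc)² = 0.00270;  (δp)² = 37.2
δS = √(268) = 16.4
S = 438, so δS/S = 16.4/438 = 0.0374.

0.0374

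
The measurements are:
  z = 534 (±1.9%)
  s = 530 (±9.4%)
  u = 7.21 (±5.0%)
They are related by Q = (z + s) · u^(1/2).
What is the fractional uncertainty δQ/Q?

Let w = z + s = 1060. δw = √(δz² + δs²) = √(103 + 2480) = 50.8, so δw/w = 0.0478.
Q is then a monomial in w, u:
δQ/Q = √((δw/w)² + (½·δu/u)²) = √(0.00228 + 0.000625) = 0.0539

0.0539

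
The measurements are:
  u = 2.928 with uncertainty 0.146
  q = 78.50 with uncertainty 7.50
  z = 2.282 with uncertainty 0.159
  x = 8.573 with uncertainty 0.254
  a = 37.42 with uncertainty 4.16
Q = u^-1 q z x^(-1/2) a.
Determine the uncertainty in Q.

133

For a monomial Q ∝ u^-1, q, z, x^(-1/2), a, fractional errors add in quadrature:
  (-1·δu/u)² = (-1×0.0499)² = 0.00249;  (1·δq/q)² = (1×0.0955)² = 0.00913;  (1·δz/z)² = (1×0.0697)² = 0.00485;  (−½·δx/x)² = (-0.5×0.0296)² = 0.000219;  (1·δa/a)² = (1×0.111)² = 0.0124
δQ/Q = √(0.0290) = 0.170
Q = 781.9, so δQ = 0.170 × 781.9 = 133.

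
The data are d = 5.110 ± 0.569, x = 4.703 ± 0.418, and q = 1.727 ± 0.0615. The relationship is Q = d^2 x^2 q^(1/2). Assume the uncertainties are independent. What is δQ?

217

Q is a product of powers, so relative uncertainties combine in quadrature:
  (2·δd/d)² = (2×0.111)² = 0.0496;  (2·δx/x)² = (2×0.0889)² = 0.0316;  (½·δq/q)² = (0.5×0.0356)² = 0.000317
δQ/Q = √(0.0815) = 0.286
Q = 759.0, so δQ = 0.286 × 759.0 = 217.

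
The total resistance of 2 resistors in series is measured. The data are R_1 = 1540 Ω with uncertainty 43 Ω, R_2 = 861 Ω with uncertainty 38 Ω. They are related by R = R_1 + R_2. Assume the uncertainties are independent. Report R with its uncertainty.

Sums and differences: (δR)² = Σ (cᵢ δxᵢ)².
  (δR_1)² = 1850;  (δR_2)² = 1440
δR = √(3290) = 57.4 Ω
R = 2400 Ω.

2400 ± 57.4 Ω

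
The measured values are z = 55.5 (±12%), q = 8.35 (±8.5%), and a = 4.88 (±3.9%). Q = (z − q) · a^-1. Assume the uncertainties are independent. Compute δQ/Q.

Let u = z − q = 47.1. δu = √(δz² + δq²) = √(44.4 + 0.504) = 6.70, so δu/u = 0.142.
Q is then a monomial in u, a:
δQ/Q = √((δu/u)² + (-1·δa/a)²) = √(0.0202 + 0.00152) = 0.147

0.147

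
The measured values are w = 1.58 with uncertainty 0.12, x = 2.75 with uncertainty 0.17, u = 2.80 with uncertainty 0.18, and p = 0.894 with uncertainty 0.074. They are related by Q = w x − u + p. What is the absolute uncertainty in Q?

Let h = w·x = 4.35. δh/h = √((1·δw/w)² + (1·δx/x)²) = √(0.00577 + 0.00382) = 0.0979, so δh = 0.425.
Q = h − u + p: δQ = √(δh² + δu² + δp²) = √(0.181 + 0.0324 + 0.00548) = 0.468

0.468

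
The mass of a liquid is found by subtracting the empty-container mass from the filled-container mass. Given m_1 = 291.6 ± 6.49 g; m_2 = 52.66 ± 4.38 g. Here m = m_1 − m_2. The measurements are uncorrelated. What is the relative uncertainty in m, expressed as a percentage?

Absolute uncertainties add in quadrature for a linear combination:
  (δm_1)² = 42.1;  (δm_2)² = 19.2
δm = √(61.3) = 7.83 g
m = 238.9 g, so δm/m = 7.83/238.9 = 0.0328.

3.28%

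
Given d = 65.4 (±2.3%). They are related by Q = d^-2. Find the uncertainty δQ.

Relative error in a monomial: (δQ/Q)² = Σ (nᵢ · δxᵢ/xᵢ)².
  (-2·δd/d)² = (-2×0.0230)² = 0.00212
δQ/Q = √(0.00212) = 0.0460
Q = 0.000234, so δQ = 0.0460 × 0.000234 = 1.08e-05.

1.08e-05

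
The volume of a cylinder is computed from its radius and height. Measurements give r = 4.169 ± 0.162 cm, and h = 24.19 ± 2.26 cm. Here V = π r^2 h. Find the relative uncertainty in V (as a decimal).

Since V is a product/quotient, work with relative uncertainties:
  (2·δr/r)² = (2×0.0389)² = 0.00604;  (1·δh/h)² = (1×0.0934)² = 0.00873
δV/V = √(0.0148) = 0.122

0.122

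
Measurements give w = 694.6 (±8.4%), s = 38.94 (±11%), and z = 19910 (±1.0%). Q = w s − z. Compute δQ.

3750

Let p = w·s = 27050. δp/p = √((1·δw/w)² + (1·δs/s)²) = √(0.00706 + 0.0121) = 0.138, so δp = 3740.
Q = p − z: δQ = √(δp² + δz²) = √(1.4e+07 + 39600) = 3750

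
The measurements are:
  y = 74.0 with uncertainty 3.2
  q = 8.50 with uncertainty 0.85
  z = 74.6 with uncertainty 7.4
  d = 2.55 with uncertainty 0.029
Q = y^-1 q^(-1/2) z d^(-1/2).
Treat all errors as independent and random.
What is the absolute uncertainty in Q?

Products/powers → add relative errors in quadrature, weighted by exponent:
  (-1·δy/y)² = (-1×0.0432)² = 0.00187;  (−½·δq/q)² = (-0.5×0.100)² = 0.00250;  (1·δz/z)² = (1×0.0992)² = 0.00984;  (−½·δd/d)² = (-0.5×0.0114)² = 3.23e-05
δQ/Q = √(0.0142) = 0.119
Q = 0.217, so δQ = 0.119 × 0.217 = 0.0258.

0.0258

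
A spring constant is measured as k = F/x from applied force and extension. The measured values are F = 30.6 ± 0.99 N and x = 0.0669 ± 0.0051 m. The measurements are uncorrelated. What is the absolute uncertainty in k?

37.9 N/m

Products/powers → add relative errors in quadrature, weighted by exponent:
  (1·δF/F)² = (1×0.0324)² = 0.00105;  (-1·δx/x)² = (-1×0.0762)² = 0.00581
δk/k = √(0.00686) = 0.0828
k = 457 N/m, so δk = 0.0828 × 457 = 37.9 N/m.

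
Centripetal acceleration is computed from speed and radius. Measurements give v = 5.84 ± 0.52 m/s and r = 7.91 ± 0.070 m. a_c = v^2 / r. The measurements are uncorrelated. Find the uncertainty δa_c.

Each factor contributes (exponent × relative error)² to (δa_c/a_c)²:
  (2·δv/v)² = (2×0.0890)² = 0.0317;  (-1·δr/r)² = (-1×0.00885)² = 7.83e-05
δa_c/a_c = √(0.0318) = 0.178
a_c = 4.31 m/s^2, so δa_c = 0.178 × 4.31 = 0.769 m/s^2.

0.769 m/s^2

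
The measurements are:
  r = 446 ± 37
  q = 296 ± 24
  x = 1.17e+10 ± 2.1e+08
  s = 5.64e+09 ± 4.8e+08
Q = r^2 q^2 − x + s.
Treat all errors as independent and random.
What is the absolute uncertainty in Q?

Let p = r^2·q^2 = 1.74e+10. δp/p = √((2·δr/r)² + (2·δq/q)²) = √(0.0275 + 0.0263) = 0.232, so δp = 4.04e+09.
Q = p − x + s: δQ = √(δp² + δx² + δs²) = √(1.63e+19 + 4.41e+16 + 2.3e+17) = 4.08e+09

4.08e+09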